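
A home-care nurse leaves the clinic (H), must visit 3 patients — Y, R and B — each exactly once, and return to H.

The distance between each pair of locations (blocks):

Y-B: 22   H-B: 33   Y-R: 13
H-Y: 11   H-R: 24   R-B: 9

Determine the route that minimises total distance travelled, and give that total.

H→Y→R→B→H: 11+13+9+33 = 66
H→Y→B→R→H: 11+22+9+24 = 66
H→R→Y→B→H: 24+13+22+33 = 92
The minimum is 66.
One optimal route: H → Y → R → B → H (or its reverse).

66 blocks — the shortest possible round trip.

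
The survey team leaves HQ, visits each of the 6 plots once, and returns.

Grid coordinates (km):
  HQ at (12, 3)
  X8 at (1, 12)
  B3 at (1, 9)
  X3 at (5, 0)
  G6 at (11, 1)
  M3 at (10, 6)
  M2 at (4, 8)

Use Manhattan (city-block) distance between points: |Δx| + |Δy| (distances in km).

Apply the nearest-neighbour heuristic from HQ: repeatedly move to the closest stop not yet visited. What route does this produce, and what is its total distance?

HQ → [G6:3 / M3:5 / X3:10 / M2:13 / B3:17 / X8:20] → G6 (3)
G6 → [M3:6 / X3:7 / M2:14 / B3:18 / X8:21] → M3 (6)
M3 → [M2:8 / X3:11 / B3:12 / X8:15] → M2 (8)
M2 → [B3:4 / X8:7 / X3:9] → B3 (4)
B3 → [X8:3 / X3:13] → X8 (3)
X8 → [X3:16] → X3 (16)
Return X3→HQ: 10.
Total = 3 + 6 + 8 + 4 + 3 + 16 + 10 = 50.

50 km along HQ → G6 → M3 → M2 → B3 → X8 → X3 → HQ.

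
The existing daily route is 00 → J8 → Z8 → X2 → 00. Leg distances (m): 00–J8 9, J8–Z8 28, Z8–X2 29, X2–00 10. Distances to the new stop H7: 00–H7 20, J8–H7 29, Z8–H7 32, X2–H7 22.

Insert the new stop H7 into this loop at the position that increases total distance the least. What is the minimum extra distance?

Minimum extra distance: 25 m, inserting H7 between Z8 and X2.

Insertion cost between consecutive stops i–j is d(i,H7) + d(H7,j) − d(i,j):
  between 00 and J8: 20 + 29 − 9 = 40
  between J8 and Z8: 29 + 32 − 28 = 33
  between Z8 and X2: 32 + 22 − 29 = 25
  between X2 and 00: 22 + 20 − 10 = 32
Cheapest insertion is between Z8 and X2, adding 25.
New total = 76 + 25 = 101.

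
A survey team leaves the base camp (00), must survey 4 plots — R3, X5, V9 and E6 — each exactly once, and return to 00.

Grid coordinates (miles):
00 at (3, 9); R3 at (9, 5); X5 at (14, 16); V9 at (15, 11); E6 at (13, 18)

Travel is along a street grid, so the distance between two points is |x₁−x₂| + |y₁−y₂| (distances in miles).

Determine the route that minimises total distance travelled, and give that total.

Shortest round trip = 50 miles.

00-R3-X5-V9-E6-00: 10+16+6+9+19 = 60
00-R3-X5-E6-V9-00: 10+16+3+9+14 = 52
00-R3-V9-X5-E6-00: 10+12+6+3+19 = 50
00-R3-V9-E6-X5-00: 10+12+9+3+18 = 52
00-R3-E6-X5-V9-00: 10+17+3+6+14 = 50
00-R3-E6-V9-X5-00: 10+17+9+6+18 = 60
00-X5-R3-V9-E6-00: 18+16+12+9+19 = 74
00-X5-R3-E6-V9-00: 18+16+17+9+14 = 74
00-X5-V9-R3-E6-00: 18+6+12+17+19 = 72
00-X5-E6-R3-V9-00: 18+3+17+12+14 = 64
00-V9-R3-X5-E6-00: 14+12+16+3+19 = 64
00-V9-X5-R3-E6-00: 14+6+16+17+19 = 72
The minimum is 50.
One optimal route: 00 → R3 → V9 → X5 → E6 → 00 (or its reverse).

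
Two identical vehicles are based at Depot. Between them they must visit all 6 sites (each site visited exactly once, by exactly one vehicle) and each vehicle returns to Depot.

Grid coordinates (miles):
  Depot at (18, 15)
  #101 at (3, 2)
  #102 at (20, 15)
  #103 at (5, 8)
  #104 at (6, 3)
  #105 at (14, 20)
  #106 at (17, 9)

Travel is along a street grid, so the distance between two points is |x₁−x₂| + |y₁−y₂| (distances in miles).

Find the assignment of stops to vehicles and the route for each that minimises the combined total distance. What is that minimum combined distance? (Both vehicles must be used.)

Try each way of splitting the stops between the two vehicles (each non-empty) and, for each split, find the best tour for each vehicle:
  {#101} + {#102, #103, #104, #105, #106}: 56 + 64 = 120
  {#102} + {#101, #103, #104, #105, #106}: 4 + 66 = 70
  {#101, #102} + {#103, #104, #105, #106}: 60 + 60 = 120
  {#103} + {#101, #102, #104, #105, #106}: 40 + 70 = 110
  {#101, #103} + {#102, #104, #105, #106}: 56 + 62 = 118
  {#102, #103} + {#101, #104, #105, #106}: 44 + 66 = 110
  … (31 splits in total)
Best: vehicle 1 Depot → #102 → Depot = 4; vehicle 2 Depot → #105 → #103 → #101 → #104 → #106 → Depot = 66; combined 70.

70 miles — the smallest possible combined total.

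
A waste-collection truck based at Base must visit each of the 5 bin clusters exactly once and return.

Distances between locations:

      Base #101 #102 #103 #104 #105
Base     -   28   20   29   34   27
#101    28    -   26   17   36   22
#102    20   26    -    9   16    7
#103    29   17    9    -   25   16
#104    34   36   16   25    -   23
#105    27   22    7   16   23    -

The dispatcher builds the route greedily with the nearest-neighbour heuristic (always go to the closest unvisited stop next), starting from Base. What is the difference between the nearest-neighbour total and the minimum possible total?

12 longer than the optimal tour.

Base: #102=20, #105=27, #101=28, #103=29, #104=34 ⇒ #102
#102: #105=7, #103=9, #104=16, #101=26 ⇒ #105
#105: #103=16, #101=22, #104=23 ⇒ #103
#103: #101=17, #104=25 ⇒ #101
#101: #104=36 ⇒ #104
NN route Base → #102 → #105 → #103 → #101 → #104 → Base costs 130.
Optimal: Base → #101 → #103 → #102 → #105 → #104 → Base costs 118 (by enumerating all 60 distinct tours).
Excess = 130 − 118 = 12.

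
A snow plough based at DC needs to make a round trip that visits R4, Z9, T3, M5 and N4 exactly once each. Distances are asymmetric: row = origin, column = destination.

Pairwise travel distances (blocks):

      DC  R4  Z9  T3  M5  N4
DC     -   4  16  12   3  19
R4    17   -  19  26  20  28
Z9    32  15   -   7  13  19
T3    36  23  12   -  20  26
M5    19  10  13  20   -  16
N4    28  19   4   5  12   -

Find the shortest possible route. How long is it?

DC → R4 → Z9 → T3 → M5 → N4 → DC: 4+19+7+20+16+28 = 94
DC → R4 → Z9 → T3 → N4 → M5 → DC: 4+19+7+26+12+19 = 87
DC → R4 → Z9 → M5 → T3 → N4 → DC: 4+19+13+20+26+28 = 110
DC → R4 → Z9 → M5 → N4 → T3 → DC: 4+19+13+16+5+36 = 93
DC → R4 → Z9 → N4 → T3 → M5 → DC: 4+19+19+5+20+19 = 86
DC → R4 → Z9 → N4 → M5 → T3 → DC: 4+19+19+12+20+36 = 110
DC → R4 → T3 → Z9 → M5 → N4 → DC: 4+26+12+13+16+28 = 99
DC → R4 → T3 → Z9 → N4 → M5 → DC: 4+26+12+19+12+19 = 92
DC → R4 → T3 → M5 → Z9 → N4 → DC: 4+26+20+13+19+28 = 110
DC → R4 → T3 → M5 → N4 → Z9 → DC: 4+26+20+16+4+32 = 102
DC → R4 → T3 → N4 → Z9 → M5 → DC: 4+26+26+4+13+19 = 92
DC → R4 → T3 → N4 → M5 → Z9 → DC: 4+26+26+12+13+32 = 113
DC → R4 → M5 → Z9 → T3 → N4 → DC: 4+20+13+7+26+28 = 98
DC → R4 → M5 → Z9 → N4 → T3 → DC: 4+20+13+19+5+36 = 97
… (106 more)
DC → M5 → N4 → T3 → Z9 → R4 → DC: 3+16+5+12+15+17 = 68  ← best
The minimum is 68.
One optimal route: DC → M5 → N4 → T3 → Z9 → R4 → DC.

Shortest round trip = 68 blocks.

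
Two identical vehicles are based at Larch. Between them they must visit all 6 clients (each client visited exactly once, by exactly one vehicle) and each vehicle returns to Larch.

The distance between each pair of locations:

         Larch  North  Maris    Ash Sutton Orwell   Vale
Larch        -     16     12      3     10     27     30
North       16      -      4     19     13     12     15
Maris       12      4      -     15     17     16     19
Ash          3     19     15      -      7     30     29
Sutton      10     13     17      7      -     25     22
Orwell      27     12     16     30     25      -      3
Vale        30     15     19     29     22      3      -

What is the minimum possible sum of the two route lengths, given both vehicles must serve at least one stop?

There are 2^5 − 1 = 31 ways to divide the 6 stops into two non-empty groups. For each, the best each vehicle can do is its own shortest tour through its group:
  {North} + {Maris, Ash, Sutton, Orwell, Vale}: 32 + 63 = 95
  {Maris} + {North, Ash, Sutton, Orwell, Vale}: 24 + 63 = 87
  {North, Maris} + {Ash, Sutton, Orwell, Vale}: 32 + 62 = 94
  {Ash} + {North, Maris, Sutton, Orwell, Vale}: 6 + 63 = 69
  {North, Ash} + {Maris, Sutton, Orwell, Vale}: 38 + 63 = 101
  {Maris, Ash} + {North, Sutton, Orwell, Vale}: 30 + 63 = 93
  … (31 splits in total)
Best: vehicle 1 Larch → Ash → Larch = 6; vehicle 2 Larch → Maris → North → Orwell → Vale → Sutton → Larch = 63; combined 69.

Minimum combined distance: 69.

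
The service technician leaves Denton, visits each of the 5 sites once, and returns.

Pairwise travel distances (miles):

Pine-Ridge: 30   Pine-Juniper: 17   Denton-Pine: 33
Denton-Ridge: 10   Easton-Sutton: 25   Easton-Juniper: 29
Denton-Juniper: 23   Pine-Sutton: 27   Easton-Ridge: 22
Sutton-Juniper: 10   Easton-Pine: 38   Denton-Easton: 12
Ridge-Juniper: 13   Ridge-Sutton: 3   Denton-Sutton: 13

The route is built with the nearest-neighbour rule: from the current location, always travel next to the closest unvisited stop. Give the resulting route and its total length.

90 miles along Denton → Ridge → Sutton → Juniper → Pine → Easton → Denton.

At Denton the remaining stops are Ridge 10, Easton 12, Sutton 13, Juniper 23, Pine 33; go to Ridge.
At Ridge the remaining stops are Sutton 3, Juniper 13, Easton 22, Pine 30; go to Sutton.
At Sutton the remaining stops are Juniper 10, Easton 25, Pine 27; go to Juniper.
At Juniper the remaining stops are Pine 17, Easton 29; go to Pine.
At Pine the remaining stops are Easton 38; go to Easton.
Return Easton→Denton: 12.
Total = 10 + 3 + 10 + 17 + 38 + 12 = 90.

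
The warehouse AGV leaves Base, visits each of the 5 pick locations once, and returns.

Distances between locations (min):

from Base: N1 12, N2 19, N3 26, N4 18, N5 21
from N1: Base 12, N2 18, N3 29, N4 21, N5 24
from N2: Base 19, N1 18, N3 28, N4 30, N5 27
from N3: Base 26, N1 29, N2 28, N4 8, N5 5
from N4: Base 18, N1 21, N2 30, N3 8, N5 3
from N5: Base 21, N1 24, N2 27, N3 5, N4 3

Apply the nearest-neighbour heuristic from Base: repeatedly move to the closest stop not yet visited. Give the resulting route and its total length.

94 min along Base → N1 → N2 → N5 → N4 → N3 → Base.

From Base: distances to unvisited — N1=12, N4=18, N2=19, N5=21, N3=26. Nearest is N1 (12).
From N1: distances to unvisited — N2=18, N4=21, N5=24, N3=29. Nearest is N2 (18).
From N2: distances to unvisited — N5=27, N3=28, N4=30. Nearest is N5 (27).
From N5: distances to unvisited — N4=3, N3=5. Nearest is N4 (3).
From N4: distances to unvisited — N3=8. Nearest is N3 (8).
Return N3→Base: 26.
Total = 12 + 18 + 27 + 3 + 8 + 26 = 94.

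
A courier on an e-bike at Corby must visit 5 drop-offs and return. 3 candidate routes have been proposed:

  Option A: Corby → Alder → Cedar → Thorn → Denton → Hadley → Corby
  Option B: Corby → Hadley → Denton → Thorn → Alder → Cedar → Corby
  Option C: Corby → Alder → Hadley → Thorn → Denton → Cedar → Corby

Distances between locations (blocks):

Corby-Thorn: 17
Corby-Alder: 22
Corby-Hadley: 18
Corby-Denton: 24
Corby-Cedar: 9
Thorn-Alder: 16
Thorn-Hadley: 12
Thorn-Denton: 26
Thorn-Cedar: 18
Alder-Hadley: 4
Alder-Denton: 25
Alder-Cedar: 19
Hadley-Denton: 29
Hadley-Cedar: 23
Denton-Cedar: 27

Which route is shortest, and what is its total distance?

100 blocks — Option C is the shortest.

Option A: 22 + 19 + 18 + 26 + 29 + 18 = 132
Option B: 18 + 29 + 26 + 16 + 19 + 9 = 117
Option C: 22 + 4 + 12 + 26 + 27 + 9 = 100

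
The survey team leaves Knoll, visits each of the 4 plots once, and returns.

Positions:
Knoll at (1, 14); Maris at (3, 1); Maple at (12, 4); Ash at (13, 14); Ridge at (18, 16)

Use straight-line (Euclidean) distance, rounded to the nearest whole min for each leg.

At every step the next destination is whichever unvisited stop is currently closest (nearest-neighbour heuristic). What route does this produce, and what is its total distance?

From Knoll: distances to unvisited — Ash=12, Maris=13, Maple=15, Ridge=17. Nearest is Ash (12).
From Ash: distances to unvisited — Ridge=5, Maple=10, Maris=16. Nearest is Ridge (5).
From Ridge: distances to unvisited — Maple=13, Maris=21. Nearest is Maple (13).
From Maple: distances to unvisited — Maris=9. Nearest is Maris (9).
Return Maris→Knoll: 13.
Total = 12 + 5 + 13 + 9 + 13 = 52.

Total distance 52 min via the nearest-neighbour route Knoll → Ash → Ridge → Maple → Maris → Knoll.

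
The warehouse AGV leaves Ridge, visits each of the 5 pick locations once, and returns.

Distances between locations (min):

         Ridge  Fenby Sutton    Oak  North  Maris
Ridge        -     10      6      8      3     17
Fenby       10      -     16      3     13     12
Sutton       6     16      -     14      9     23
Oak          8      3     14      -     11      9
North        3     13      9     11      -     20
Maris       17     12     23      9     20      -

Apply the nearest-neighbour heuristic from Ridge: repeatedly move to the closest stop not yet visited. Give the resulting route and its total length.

Ridge → [North:3 / Sutton:6 / Oak:8 / Fenby:10 / Maris:17] → North (3)
North → [Sutton:9 / Oak:11 / Fenby:13 / Maris:20] → Sutton (9)
Sutton → [Oak:14 / Fenby:16 / Maris:23] → Oak (14)
Oak → [Fenby:3 / Maris:9] → Fenby (3)
Fenby → [Maris:12] → Maris (12)
Return Maris→Ridge: 17.
Total = 3 + 9 + 14 + 3 + 12 + 17 = 58.

Total distance 58 min via the nearest-neighbour route Ridge → North → Sutton → Oak → Fenby → Maris → Ridge.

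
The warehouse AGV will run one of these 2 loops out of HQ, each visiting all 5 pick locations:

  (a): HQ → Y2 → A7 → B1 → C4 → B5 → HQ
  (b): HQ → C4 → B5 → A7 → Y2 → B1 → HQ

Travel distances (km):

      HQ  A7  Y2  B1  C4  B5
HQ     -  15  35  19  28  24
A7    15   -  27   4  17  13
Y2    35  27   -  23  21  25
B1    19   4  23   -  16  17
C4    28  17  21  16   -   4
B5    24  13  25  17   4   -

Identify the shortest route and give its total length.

(a): 35 + 27 + 4 + 16 + 4 + 24 = 110
(b): 28 + 4 + 13 + 27 + 23 + 19 = 114

Shortest is (a), total 110 km.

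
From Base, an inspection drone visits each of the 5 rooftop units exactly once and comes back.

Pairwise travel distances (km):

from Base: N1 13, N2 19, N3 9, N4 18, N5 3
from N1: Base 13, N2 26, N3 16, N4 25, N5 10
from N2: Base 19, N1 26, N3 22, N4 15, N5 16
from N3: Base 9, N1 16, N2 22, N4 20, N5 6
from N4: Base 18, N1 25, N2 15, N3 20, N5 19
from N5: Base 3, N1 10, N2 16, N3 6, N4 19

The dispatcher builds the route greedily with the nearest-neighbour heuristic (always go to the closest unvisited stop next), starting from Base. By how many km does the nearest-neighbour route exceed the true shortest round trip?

The nearest-neighbour route is 1 km longer than optimal.

Base: N5=3, N3=9, N1=13, N4=18, N2=19 ⇒ N5
N5: N3=6, N1=10, N2=16, N4=19 ⇒ N3
N3: N1=16, N4=20, N2=22 ⇒ N1
N1: N4=25, N2=26 ⇒ N4
N4: N2=15 ⇒ N2
NN route Base → N5 → N3 → N1 → N4 → N2 → Base costs 84.
Optimal: Base → N1 → N2 → N4 → N3 → N5 → Base costs 83 (by enumerating all 60 distinct tours).
Excess = 84 − 83 = 1.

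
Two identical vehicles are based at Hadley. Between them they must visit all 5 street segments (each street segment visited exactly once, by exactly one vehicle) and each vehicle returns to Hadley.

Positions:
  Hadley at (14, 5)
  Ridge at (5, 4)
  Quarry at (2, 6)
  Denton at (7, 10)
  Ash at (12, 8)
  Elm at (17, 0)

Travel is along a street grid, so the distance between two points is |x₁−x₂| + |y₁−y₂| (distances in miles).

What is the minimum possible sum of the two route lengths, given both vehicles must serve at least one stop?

Minimum combined distance: 52 miles.

Check every non-empty split of the stops between the two vehicles; for each half take its own optimal tour:
  {Ridge} + {Quarry, Denton, Ash, Elm}: 20 + 50 = 70
  {Quarry} + {Ridge, Denton, Ash, Elm}: 26 + 44 = 70
  {Ridge, Quarry} + {Denton, Ash, Elm}: 28 + 40 = 68
  {Denton} + {Ridge, Quarry, Ash, Elm}: 24 + 46 = 70
  {Ridge, Denton} + {Quarry, Ash, Elm}: 30 + 46 = 76
  {Quarry, Denton} + {Ridge, Ash, Elm}: 34 + 40 = 74
  … (15 splits in total)
  {Ridge, Quarry, Denton, Ash} + {Elm}: 36 + 16 = 52  ← best
Best: vehicle 1 Hadley → Ridge → Quarry → Denton → Ash → Hadley = 36; vehicle 2 Hadley → Elm → Hadley = 16; combined 52.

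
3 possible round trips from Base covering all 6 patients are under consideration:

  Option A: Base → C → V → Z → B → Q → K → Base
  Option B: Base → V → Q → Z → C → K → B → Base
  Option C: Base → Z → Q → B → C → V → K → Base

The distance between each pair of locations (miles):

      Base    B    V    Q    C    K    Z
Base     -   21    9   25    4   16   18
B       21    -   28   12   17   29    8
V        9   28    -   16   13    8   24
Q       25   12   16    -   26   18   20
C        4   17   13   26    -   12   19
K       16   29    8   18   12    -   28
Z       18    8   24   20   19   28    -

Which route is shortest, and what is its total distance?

Option A: 4 + 13 + 24 + 8 + 12 + 18 + 16 = 95
Option B: 9 + 16 + 20 + 19 + 12 + 29 + 21 = 126
Option C: 18 + 20 + 12 + 17 + 13 + 8 + 16 = 104

Shortest is Option A, total 95 miles.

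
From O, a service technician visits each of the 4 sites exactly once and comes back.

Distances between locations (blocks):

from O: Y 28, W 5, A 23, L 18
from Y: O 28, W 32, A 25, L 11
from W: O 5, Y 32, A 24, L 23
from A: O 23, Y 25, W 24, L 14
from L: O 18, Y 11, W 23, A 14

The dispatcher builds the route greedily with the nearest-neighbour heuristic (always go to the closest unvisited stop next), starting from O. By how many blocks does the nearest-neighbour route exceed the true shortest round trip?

O: W=5, L=18, A=23, Y=28 ⇒ W
W: L=23, A=24, Y=32 ⇒ L
L: Y=11, A=14 ⇒ Y
Y: A=25 ⇒ A
NN route O → W → L → Y → A → O costs 87.
Optimal: O → Y → L → A → W → O costs 82 (by enumerating all 12 distinct tours).
Excess = 87 − 82 = 5.

Excess over optimum: 5 blocks.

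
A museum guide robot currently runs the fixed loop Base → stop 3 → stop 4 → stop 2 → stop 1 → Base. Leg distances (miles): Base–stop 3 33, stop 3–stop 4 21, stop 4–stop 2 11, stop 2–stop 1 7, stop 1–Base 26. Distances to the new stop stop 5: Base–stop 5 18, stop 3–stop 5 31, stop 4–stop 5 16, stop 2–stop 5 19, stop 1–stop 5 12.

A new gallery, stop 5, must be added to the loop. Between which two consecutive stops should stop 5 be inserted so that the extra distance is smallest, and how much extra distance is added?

Insertion cost between consecutive stops i–j is d(i,stop 5) + d(stop 5,j) − d(i,j):
  between Base and stop 3: 18 + 31 − 33 = 16
  between stop 3 and stop 4: 31 + 16 − 21 = 26
  between stop 4 and stop 2: 16 + 19 − 11 = 24
  between stop 2 and stop 1: 19 + 12 − 7 = 24
  between stop 1 and Base: 12 + 18 − 26 = 4
Cheapest insertion is between stop 1 and Base, adding 4.
New total = 98 + 4 = 102.

Minimum extra distance: 4 miles, inserting stop 5 between stop 1 and Base.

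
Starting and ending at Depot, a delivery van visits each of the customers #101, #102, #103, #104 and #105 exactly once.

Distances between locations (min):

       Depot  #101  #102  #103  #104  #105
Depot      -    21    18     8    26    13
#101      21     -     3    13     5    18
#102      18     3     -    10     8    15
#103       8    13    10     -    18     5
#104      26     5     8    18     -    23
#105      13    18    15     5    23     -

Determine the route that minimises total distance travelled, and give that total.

62 min — the shortest possible round trip.

There are 60 distinct closed tours to check (reversals are equivalent).
Depot-#101-#102-#103-#104-#105-Depot: 21+3+10+18+23+13 = 88
Depot-#101-#102-#103-#105-#104-Depot: 21+3+10+5+23+26 = 88
Depot-#101-#102-#104-#103-#105-Depot: 21+3+8+18+5+13 = 68
Depot-#101-#102-#104-#105-#103-Depot: 21+3+8+23+5+8 = 68
Depot-#101-#102-#105-#103-#104-Depot: 21+3+15+5+18+26 = 88
Depot-#101-#102-#105-#104-#103-Depot: 21+3+15+23+18+8 = 88
Depot-#101-#103-#102-#104-#105-Depot: 21+13+10+8+23+13 = 88
Depot-#101-#103-#102-#105-#104-Depot: 21+13+10+15+23+26 = 108
Depot-#101-#103-#104-#102-#105-Depot: 21+13+18+8+15+13 = 88
Depot-#101-#103-#104-#105-#102-Depot: 21+13+18+23+15+18 = 108
Depot-#101-#103-#105-#102-#104-Depot: 21+13+5+15+8+26 = 88
Depot-#101-#103-#105-#104-#102-Depot: 21+13+5+23+8+18 = 88
Depot-#101-#104-#102-#103-#105-Depot: 21+5+8+10+5+13 = 62
Depot-#101-#104-#102-#105-#103-Depot: 21+5+8+15+5+8 = 62
… (46 more)
The minimum is 62.
One optimal route: Depot → #101 → #104 → #102 → #103 → #105 → Depot (or its reverse).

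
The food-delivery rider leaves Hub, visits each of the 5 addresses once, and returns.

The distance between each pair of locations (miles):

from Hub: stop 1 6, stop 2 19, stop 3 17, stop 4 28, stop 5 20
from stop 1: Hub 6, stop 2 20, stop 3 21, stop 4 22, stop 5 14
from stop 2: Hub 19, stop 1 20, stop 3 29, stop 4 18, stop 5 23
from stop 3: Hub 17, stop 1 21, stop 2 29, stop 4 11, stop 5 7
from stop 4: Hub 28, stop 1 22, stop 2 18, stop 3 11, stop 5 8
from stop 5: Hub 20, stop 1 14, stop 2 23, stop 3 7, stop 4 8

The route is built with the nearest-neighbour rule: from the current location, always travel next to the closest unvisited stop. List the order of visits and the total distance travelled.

From Hub: distances to unvisited — stop 1=6, stop 3=17, stop 2=19, stop 5=20, stop 4=28. Nearest is stop 1 (6).
From stop 1: distances to unvisited — stop 5=14, stop 2=20, stop 3=21, stop 4=22. Nearest is stop 5 (14).
From stop 5: distances to unvisited — stop 3=7, stop 4=8, stop 2=23. Nearest is stop 3 (7).
From stop 3: distances to unvisited — stop 4=11, stop 2=29. Nearest is stop 4 (11).
From stop 4: distances to unvisited — stop 2=18. Nearest is stop 2 (18).
Return stop 2→Hub: 19.
Total = 6 + 14 + 7 + 11 + 18 + 19 = 75.

75 miles along Hub → stop 1 → stop 5 → stop 3 → stop 4 → stop 2 → Hub.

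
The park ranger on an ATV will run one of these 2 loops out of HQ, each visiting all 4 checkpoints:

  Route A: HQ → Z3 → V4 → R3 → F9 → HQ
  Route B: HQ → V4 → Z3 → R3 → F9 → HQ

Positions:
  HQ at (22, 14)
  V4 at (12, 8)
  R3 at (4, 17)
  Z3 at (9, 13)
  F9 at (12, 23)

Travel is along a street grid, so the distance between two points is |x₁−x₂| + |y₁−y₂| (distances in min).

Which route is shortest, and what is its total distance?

Route A: 14 + 8 + 17 + 14 + 19 = 72
Route B: 16 + 8 + 9 + 14 + 19 = 66

Shortest is Route B, total 66 min.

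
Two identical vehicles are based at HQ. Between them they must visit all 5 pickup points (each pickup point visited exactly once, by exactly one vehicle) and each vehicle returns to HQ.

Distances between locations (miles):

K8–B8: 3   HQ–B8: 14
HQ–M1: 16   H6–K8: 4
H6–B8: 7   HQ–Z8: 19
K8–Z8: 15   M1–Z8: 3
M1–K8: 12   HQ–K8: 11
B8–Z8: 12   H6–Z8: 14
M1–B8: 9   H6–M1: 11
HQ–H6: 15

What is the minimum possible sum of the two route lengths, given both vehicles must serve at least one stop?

Check every non-empty split of the stops between the two vehicles; for each half take its own optimal tour:
  {H6} + {M1, K8, B8, Z8}: 30 + 45 = 75
  {M1} + {H6, K8, B8, Z8}: 32 + 53 = 85
  {H6, M1} + {K8, B8, Z8}: 42 + 45 = 87
  {K8} + {H6, M1, B8, Z8}: 22 + 53 = 75
  {H6, K8} + {M1, B8, Z8}: 30 + 45 = 75
  {M1, K8} + {H6, B8, Z8}: 39 + 53 = 92
  … (15 splits in total)
  {H6, K8, B8} + {M1, Z8}: 36 + 38 = 74  ← best
Best: vehicle 1 HQ → H6 → K8 → B8 → HQ = 36; vehicle 2 HQ → M1 → Z8 → HQ = 38; combined 74.

74 miles — the smallest possible combined total.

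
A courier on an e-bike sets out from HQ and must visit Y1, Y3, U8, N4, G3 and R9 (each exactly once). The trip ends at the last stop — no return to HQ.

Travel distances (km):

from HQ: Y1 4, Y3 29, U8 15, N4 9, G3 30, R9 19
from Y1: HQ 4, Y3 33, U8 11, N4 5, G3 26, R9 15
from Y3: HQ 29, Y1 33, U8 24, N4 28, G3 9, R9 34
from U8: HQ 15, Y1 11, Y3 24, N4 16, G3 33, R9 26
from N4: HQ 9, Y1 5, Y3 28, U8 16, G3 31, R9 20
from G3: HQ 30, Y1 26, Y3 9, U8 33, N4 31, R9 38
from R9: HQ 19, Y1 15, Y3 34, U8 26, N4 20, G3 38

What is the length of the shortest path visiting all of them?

Minimum one-way distance = 88 km.

There are 6! = 720 possible orderings.
HQ → Y1 → Y3 → U8 → N4 → G3 → R9: 4+33+24+16+31+38 = 146
HQ → Y1 → Y3 → U8 → N4 → R9 → G3: 4+33+24+16+20+38 = 135
HQ → Y1 → Y3 → U8 → G3 → N4 → R9: 4+33+24+33+31+20 = 145
HQ → Y1 → Y3 → U8 → G3 → R9 → N4: 4+33+24+33+38+20 = 152
HQ → Y1 → Y3 → U8 → R9 → N4 → G3: 4+33+24+26+20+31 = 138
HQ → Y1 → Y3 → U8 → R9 → G3 → N4: 4+33+24+26+38+31 = 156
HQ → Y1 → Y3 → N4 → U8 → G3 → R9: 4+33+28+16+33+38 = 152
HQ → Y1 → Y3 → N4 → U8 → R9 → G3: 4+33+28+16+26+38 = 145
… (712 more)
HQ → Y1 → N4 → R9 → U8 → Y3 → G3: 4+5+20+26+24+9 = 88  ← best
The minimum is 88.
One shortest path: HQ → Y1 → N4 → R9 → U8 → Y3 → G3.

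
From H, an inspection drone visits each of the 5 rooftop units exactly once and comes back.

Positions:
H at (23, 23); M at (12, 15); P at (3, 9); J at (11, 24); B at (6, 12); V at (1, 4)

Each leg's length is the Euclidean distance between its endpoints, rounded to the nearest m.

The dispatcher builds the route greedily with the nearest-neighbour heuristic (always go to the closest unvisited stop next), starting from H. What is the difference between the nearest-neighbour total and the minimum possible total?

The nearest-neighbour route is 2 m longer than optimal.

From H: J=12, M=14, B=20, P=24, V=29 → choose J (12).
From J: M=9, B=13, P=17, V=22 → choose M (9).
From M: B=7, P=11, V=16 → choose B (7).
From B: P=4, V=9 → choose P (4).
From P: V=5 → choose V (5).
NN route H → J → M → B → P → V → H costs 66.
Optimal: H → M → P → V → B → J → H costs 64 (by enumerating all 60 distinct tours).
Excess = 66 − 64 = 2.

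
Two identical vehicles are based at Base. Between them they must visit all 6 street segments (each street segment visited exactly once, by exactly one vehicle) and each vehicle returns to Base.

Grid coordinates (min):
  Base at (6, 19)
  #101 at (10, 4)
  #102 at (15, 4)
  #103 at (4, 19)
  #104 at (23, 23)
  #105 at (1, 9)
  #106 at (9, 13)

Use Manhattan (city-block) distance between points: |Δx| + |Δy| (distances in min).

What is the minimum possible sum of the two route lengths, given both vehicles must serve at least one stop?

Try each way of splitting the stops between the two vehicles (each non-empty) and, for each split, find the best tour for each vehicle:
  {#101} + {#102, #103, #104, #105, #106}: 38 + 90 = 128
  {#102} + {#101, #103, #104, #105, #106}: 48 + 84 = 132
  {#101, #102} + {#103, #104, #105, #106}: 48 + 72 = 120
  {#103} + {#101, #102, #104, #105, #106}: 4 + 88 = 92
  {#101, #103} + {#102, #104, #105, #106}: 42 + 88 = 130
  {#102, #103} + {#101, #104, #105, #106}: 52 + 84 = 136
  … (31 splits in total)
Best: vehicle 1 Base → #103 → Base = 4; vehicle 2 Base → #104 → #102 → #101 → #105 → #106 → Base = 88; combined 92.

92 min — the smallest possible combined total.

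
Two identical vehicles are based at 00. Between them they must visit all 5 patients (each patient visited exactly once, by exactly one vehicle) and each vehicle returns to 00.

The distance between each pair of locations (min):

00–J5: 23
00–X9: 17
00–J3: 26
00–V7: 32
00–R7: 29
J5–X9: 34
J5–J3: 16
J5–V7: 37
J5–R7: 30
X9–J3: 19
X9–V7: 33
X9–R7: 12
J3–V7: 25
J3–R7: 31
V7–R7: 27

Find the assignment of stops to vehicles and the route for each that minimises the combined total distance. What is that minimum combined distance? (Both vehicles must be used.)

Check every non-empty split of the stops between the two vehicles; for each half take its own optimal tour:
  {J5} + {X9, J3, V7, R7}: 46 + 107 = 153
  {X9} + {J5, J3, V7, R7}: 34 + 120 = 154
  {J5, X9} + {J3, V7, R7}: 74 + 107 = 181
  {J3} + {J5, X9, V7, R7}: 52 + 116 = 168
  {J5, J3} + {X9, V7, R7}: 65 + 88 = 153
  {X9, J3} + {J5, V7, R7}: 62 + 112 = 174
  … (15 splits in total)
Best: vehicle 1 00 → J5 → 00 = 46; vehicle 2 00 → X9 → R7 → V7 → J3 → 00 = 107; combined 153.

Minimum combined distance: 153 min.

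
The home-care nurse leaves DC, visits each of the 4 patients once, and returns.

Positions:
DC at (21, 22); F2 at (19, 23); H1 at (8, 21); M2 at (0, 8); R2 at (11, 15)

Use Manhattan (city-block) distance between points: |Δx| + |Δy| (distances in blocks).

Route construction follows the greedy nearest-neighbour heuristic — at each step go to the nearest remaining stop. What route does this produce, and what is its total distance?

78 blocks along DC → F2 → H1 → R2 → M2 → DC.

DC → [F2:3 / H1:14 / R2:17 / M2:35] → F2 (3)
F2 → [H1:13 / R2:16 / M2:34] → H1 (13)
H1 → [R2:9 / M2:21] → R2 (9)
R2 → [M2:18] → M2 (18)
Return M2→DC: 35.
Total = 3 + 13 + 9 + 18 + 35 = 78.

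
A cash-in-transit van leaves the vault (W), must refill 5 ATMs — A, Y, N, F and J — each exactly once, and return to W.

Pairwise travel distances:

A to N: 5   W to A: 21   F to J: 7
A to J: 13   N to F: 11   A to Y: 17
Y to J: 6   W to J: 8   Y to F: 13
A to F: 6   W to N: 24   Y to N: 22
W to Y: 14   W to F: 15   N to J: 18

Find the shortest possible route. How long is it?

Minimum total distance: 62.

There are 60 distinct closed tours to check (reversals are equivalent).
W → A → Y → N → F → J → W: 21+17+22+11+7+8 = 86
W → A → Y → N → J → F → W: 21+17+22+18+7+15 = 100
W → A → Y → F → N → J → W: 21+17+13+11+18+8 = 88
W → A → Y → F → J → N → W: 21+17+13+7+18+24 = 100
W → A → Y → J → N → F → W: 21+17+6+18+11+15 = 88
W → A → Y → J → F → N → W: 21+17+6+7+11+24 = 86
W → A → N → Y → F → J → W: 21+5+22+13+7+8 = 76
W → A → N → Y → J → F → W: 21+5+22+6+7+15 = 76
W → A → N → F → Y → J → W: 21+5+11+13+6+8 = 64
W → A → N → F → J → Y → W: 21+5+11+7+6+14 = 64
W → A → N → J → Y → F → W: 21+5+18+6+13+15 = 78
W → A → N → J → F → Y → W: 21+5+18+7+13+14 = 78
W → A → F → Y → N → J → W: 21+6+13+22+18+8 = 88
W → A → F → Y → J → N → W: 21+6+13+6+18+24 = 88
… (46 more)
W → Y → A → N → F → J → W: 14+17+5+11+7+8 = 62  ← best
The minimum is 62.
One optimal route: W → Y → A → N → F → J → W (or its reverse).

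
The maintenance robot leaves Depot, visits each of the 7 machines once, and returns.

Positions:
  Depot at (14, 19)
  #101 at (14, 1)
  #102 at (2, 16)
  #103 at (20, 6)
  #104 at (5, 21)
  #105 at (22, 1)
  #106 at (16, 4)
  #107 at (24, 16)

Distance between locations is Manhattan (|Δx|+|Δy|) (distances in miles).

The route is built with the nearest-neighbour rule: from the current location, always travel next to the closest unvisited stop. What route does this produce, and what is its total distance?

Depot → [#104:11 / #107:13 / #102:15 / #106:17 / #101:18 / #103:19 / #105:26] → #104 (11)
#104 → [#102:8 / #107:24 / #106:28 / #101:29 / #103:30 / #105:37] → #102 (8)
#102 → [#107:22 / #106:26 / #101:27 / #103:28 / #105:35] → #107 (22)
#107 → [#103:14 / #105:17 / #106:20 / #101:25] → #103 (14)
#103 → [#106:6 / #105:7 / #101:11] → #106 (6)
#106 → [#101:5 / #105:9] → #101 (5)
#101 → [#105:8] → #105 (8)
Return #105→Depot: 26.
Total = 11 + 8 + 22 + 14 + 6 + 5 + 8 + 26 = 100.

Total distance 100 miles via the nearest-neighbour route Depot → #104 → #102 → #107 → #103 → #106 → #101 → #105 → Depot.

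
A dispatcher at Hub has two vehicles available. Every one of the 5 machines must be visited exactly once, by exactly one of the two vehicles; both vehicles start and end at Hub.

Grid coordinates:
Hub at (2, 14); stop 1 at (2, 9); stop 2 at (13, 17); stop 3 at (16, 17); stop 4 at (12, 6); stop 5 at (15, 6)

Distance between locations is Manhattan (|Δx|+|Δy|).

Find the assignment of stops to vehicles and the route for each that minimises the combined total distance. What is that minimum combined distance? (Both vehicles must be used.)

Minimum combined distance: 60.

Try each way of splitting the stops between the two vehicles (each non-empty) and, for each split, find the best tour for each vehicle:
  {stop 1} + {stop 2, stop 3, stop 4, stop 5}: 10 + 50 = 60
  {stop 2} + {stop 1, stop 3, stop 4, stop 5}: 28 + 50 = 78
  {stop 1, stop 2} + {stop 3, stop 4, stop 5}: 38 + 50 = 88
  {stop 3} + {stop 1, stop 2, stop 4, stop 5}: 34 + 48 = 82
  {stop 1, stop 3} + {stop 2, stop 4, stop 5}: 44 + 48 = 92
  {stop 2, stop 3} + {stop 1, stop 4, stop 5}: 34 + 42 = 76
  … (15 splits in total)
Best: vehicle 1 Hub → stop 1 → Hub = 10; vehicle 2 Hub → stop 2 → stop 3 → stop 5 → stop 4 → Hub = 50; combined 60.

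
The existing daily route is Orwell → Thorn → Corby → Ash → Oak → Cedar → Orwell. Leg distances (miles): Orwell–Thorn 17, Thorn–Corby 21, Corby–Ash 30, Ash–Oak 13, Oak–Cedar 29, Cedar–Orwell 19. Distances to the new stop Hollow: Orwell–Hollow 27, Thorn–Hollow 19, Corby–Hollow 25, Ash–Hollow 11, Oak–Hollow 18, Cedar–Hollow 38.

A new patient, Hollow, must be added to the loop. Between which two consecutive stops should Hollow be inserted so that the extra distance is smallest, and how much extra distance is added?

Minimum extra distance: 6 miles, inserting Hollow between Corby and Ash.

Insertion cost between consecutive stops i–j is d(i,Hollow) + d(Hollow,j) − d(i,j):
  between Orwell and Thorn: 27 + 19 − 17 = 29
  between Thorn and Corby: 19 + 25 − 21 = 23
  between Corby and Ash: 25 + 11 − 30 = 6
  between Ash and Oak: 11 + 18 − 13 = 16
  between Oak and Cedar: 18 + 38 − 29 = 27
  between Cedar and Orwell: 38 + 27 − 19 = 46
Cheapest insertion is between Corby and Ash, adding 6.
New total = 129 + 6 = 135.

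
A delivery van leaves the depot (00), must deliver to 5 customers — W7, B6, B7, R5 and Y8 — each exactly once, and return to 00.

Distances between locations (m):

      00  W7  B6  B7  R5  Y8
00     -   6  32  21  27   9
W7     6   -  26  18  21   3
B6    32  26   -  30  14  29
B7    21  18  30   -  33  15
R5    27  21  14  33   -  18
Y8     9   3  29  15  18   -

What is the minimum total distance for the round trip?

00 → W7 → B6 → B7 → R5 → Y8 → 00: 6+26+30+33+18+9 = 122
00 → W7 → B6 → B7 → Y8 → R5 → 00: 6+26+30+15+18+27 = 122
00 → W7 → B6 → R5 → B7 → Y8 → 00: 6+26+14+33+15+9 = 103
00 → W7 → B6 → R5 → Y8 → B7 → 00: 6+26+14+18+15+21 = 100
00 → W7 → B6 → Y8 → B7 → R5 → 00: 6+26+29+15+33+27 = 136
00 → W7 → B6 → Y8 → R5 → B7 → 00: 6+26+29+18+33+21 = 133
00 → W7 → B7 → B6 → R5 → Y8 → 00: 6+18+30+14+18+9 = 95
00 → W7 → B7 → B6 → Y8 → R5 → 00: 6+18+30+29+18+27 = 128
00 → W7 → B7 → R5 → B6 → Y8 → 00: 6+18+33+14+29+9 = 109
00 → W7 → B7 → R5 → Y8 → B6 → 00: 6+18+33+18+29+32 = 136
00 → W7 → B7 → Y8 → B6 → R5 → 00: 6+18+15+29+14+27 = 109
00 → W7 → B7 → Y8 → R5 → B6 → 00: 6+18+15+18+14+32 = 103
00 → W7 → R5 → B6 → B7 → Y8 → 00: 6+21+14+30+15+9 = 95
00 → W7 → R5 → B6 → Y8 → B7 → 00: 6+21+14+29+15+21 = 106
… (46 more)
00 → W7 → Y8 → R5 → B6 → B7 → 00: 6+3+18+14+30+21 = 92  ← best
The minimum is 92.
One optimal route: 00 → W7 → Y8 → R5 → B6 → B7 → 00 (or its reverse).

92 m — the shortest possible round trip.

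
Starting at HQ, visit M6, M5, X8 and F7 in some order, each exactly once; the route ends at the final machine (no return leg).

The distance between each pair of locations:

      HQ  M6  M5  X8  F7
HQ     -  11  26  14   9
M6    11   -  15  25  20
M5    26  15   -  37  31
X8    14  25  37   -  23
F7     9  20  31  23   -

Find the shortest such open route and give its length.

There are 4! = 24 possible orderings.
HQ→M6→M5→X8→F7: 11+15+37+23 = 86
HQ→M6→M5→F7→X8: 11+15+31+23 = 80
HQ→M6→X8→M5→F7: 11+25+37+31 = 104
HQ→M6→X8→F7→M5: 11+25+23+31 = 90
HQ→M6→F7→M5→X8: 11+20+31+37 = 99
HQ→M6→F7→X8→M5: 11+20+23+37 = 91
HQ→M5→M6→X8→F7: 26+15+25+23 = 89
HQ→M5→M6→F7→X8: 26+15+20+23 = 84
HQ→M5→X8→M6→F7: 26+37+25+20 = 108
HQ→M5→X8→F7→M6: 26+37+23+20 = 106
HQ→M5→F7→M6→X8: 26+31+20+25 = 102
HQ→M5→F7→X8→M6: 26+31+23+25 = 105
HQ→X8→M6→M5→F7: 14+25+15+31 = 85
HQ→X8→M6→F7→M5: 14+25+20+31 = 90
… (10 more)
HQ→X8→F7→M6→M5: 14+23+20+15 = 72  ← best
The minimum is 72.
One shortest path: HQ → X8 → F7 → M6 → M5.

72 — the minimum one-way total.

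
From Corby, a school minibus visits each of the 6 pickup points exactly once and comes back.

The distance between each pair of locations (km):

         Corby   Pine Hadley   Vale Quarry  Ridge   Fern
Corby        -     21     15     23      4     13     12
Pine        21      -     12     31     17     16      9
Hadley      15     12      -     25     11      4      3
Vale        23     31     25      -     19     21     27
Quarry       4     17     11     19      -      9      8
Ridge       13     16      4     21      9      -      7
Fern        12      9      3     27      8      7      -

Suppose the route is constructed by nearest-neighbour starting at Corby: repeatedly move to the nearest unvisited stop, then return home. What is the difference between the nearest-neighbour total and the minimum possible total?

From Corby: Quarry=4, Fern=12, Ridge=13, Hadley=15, Pine=21, Vale=23 → choose Quarry (4).
From Quarry: Fern=8, Ridge=9, Hadley=11, Pine=17, Vale=19 → choose Fern (8).
From Fern: Hadley=3, Ridge=7, Pine=9, Vale=27 → choose Hadley (3).
From Hadley: Ridge=4, Pine=12, Vale=25 → choose Ridge (4).
From Ridge: Pine=16, Vale=21 → choose Pine (16).
From Pine: Vale=31 → choose Vale (31).
NN route Corby → Quarry → Fern → Hadley → Ridge → Pine → Vale → Corby costs 89.
Optimal: Corby → Pine → Fern → Hadley → Ridge → Vale → Quarry → Corby costs 81 (by enumerating all 360 distinct tours).
Excess = 89 − 81 = 8.

Excess over optimum: 8 km.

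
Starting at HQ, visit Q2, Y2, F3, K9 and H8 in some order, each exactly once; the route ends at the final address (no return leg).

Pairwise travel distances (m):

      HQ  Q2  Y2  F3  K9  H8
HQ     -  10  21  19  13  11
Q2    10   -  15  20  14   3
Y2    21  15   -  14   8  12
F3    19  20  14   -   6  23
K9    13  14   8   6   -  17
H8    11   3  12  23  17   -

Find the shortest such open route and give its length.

Minimum one-way distance = 39 m.

There are 5! = 120 possible orderings.
HQ - Q2 - Y2 - F3 - K9 - H8: 10+15+14+6+17 = 62
HQ - Q2 - Y2 - F3 - H8 - K9: 10+15+14+23+17 = 79
HQ - Q2 - Y2 - K9 - F3 - H8: 10+15+8+6+23 = 62
HQ - Q2 - Y2 - K9 - H8 - F3: 10+15+8+17+23 = 73
HQ - Q2 - Y2 - H8 - F3 - K9: 10+15+12+23+6 = 66
HQ - Q2 - Y2 - H8 - K9 - F3: 10+15+12+17+6 = 60
HQ - Q2 - F3 - Y2 - K9 - H8: 10+20+14+8+17 = 69
HQ - Q2 - F3 - Y2 - H8 - K9: 10+20+14+12+17 = 73
HQ - Q2 - F3 - K9 - Y2 - H8: 10+20+6+8+12 = 56
HQ - Q2 - F3 - K9 - H8 - Y2: 10+20+6+17+12 = 65
HQ - Q2 - F3 - H8 - Y2 - K9: 10+20+23+12+8 = 73
HQ - Q2 - F3 - H8 - K9 - Y2: 10+20+23+17+8 = 78
HQ - Q2 - K9 - Y2 - F3 - H8: 10+14+8+14+23 = 69
HQ - Q2 - K9 - Y2 - H8 - F3: 10+14+8+12+23 = 67
… (106 more)
HQ - Q2 - H8 - Y2 - K9 - F3: 10+3+12+8+6 = 39  ← best
The minimum is 39.
One shortest path: HQ → Q2 → H8 → Y2 → K9 → F3.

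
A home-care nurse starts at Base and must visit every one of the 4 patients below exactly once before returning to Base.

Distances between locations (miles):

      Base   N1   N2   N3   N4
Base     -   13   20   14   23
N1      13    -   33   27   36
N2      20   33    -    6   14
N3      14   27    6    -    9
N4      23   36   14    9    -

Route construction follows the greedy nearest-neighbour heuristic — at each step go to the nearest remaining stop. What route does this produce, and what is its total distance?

At Base the remaining stops are N1 13, N3 14, N2 20, N4 23; go to N1.
At N1 the remaining stops are N3 27, N2 33, N4 36; go to N3.
At N3 the remaining stops are N2 6, N4 9; go to N2.
At N2 the remaining stops are N4 14; go to N4.
Return N4→Base: 23.
Total = 13 + 27 + 6 + 14 + 23 = 83.

Nearest-neighbour total = 83 miles; route Base → N1 → N3 → N2 → N4 → Base.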